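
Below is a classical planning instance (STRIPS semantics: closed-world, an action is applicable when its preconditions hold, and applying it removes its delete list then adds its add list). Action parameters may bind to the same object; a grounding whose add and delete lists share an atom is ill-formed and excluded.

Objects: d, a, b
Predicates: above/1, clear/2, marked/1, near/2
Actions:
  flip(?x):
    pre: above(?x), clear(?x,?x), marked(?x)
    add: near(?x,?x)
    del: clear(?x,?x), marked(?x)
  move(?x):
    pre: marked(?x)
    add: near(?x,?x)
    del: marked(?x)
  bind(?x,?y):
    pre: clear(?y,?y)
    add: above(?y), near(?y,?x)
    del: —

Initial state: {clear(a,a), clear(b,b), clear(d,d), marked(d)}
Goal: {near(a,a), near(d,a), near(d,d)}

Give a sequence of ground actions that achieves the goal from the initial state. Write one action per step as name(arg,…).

move(d); bind(a,d); bind(a,a)

1. move(d)  →  {clear(a,a), clear(b,b), clear(d,d), near(d,d)}
2. bind(a,d)  →  {above(d), clear(a,a), clear(b,b), clear(d,d), near(d,a), near(d,d)}
3. bind(a,a)  →  {above(a), above(d), clear(a,a), clear(b,b), clear(d,d), near(a,a), near(d,a), near(d,d)}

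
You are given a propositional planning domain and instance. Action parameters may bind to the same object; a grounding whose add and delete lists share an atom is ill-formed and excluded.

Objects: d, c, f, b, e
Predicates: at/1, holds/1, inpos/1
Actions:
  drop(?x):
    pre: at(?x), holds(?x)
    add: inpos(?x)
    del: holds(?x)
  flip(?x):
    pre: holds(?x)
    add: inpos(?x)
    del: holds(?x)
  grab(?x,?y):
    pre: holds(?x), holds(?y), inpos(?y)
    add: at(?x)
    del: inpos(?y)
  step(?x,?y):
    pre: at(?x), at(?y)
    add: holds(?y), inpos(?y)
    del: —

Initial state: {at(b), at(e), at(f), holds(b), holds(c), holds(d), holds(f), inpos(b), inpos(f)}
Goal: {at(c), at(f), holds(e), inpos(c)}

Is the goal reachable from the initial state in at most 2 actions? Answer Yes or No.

No

1. grab(c,f)  →  {at(b), at(c), at(e), at(f), holds(b), holds(c), holds(d), holds(f), inpos(b)}
2. drop(c)  →  {at(b), at(c), at(e), at(f), holds(b), holds(d), holds(f), inpos(b), inpos(c)}
3. step(c,e)  →  {at(b), at(c), at(e), at(f), holds(b), holds(d), holds(e), holds(f), inpos(b), inpos(c), inpos(e)}
optimal plan length = 3; 3 > 2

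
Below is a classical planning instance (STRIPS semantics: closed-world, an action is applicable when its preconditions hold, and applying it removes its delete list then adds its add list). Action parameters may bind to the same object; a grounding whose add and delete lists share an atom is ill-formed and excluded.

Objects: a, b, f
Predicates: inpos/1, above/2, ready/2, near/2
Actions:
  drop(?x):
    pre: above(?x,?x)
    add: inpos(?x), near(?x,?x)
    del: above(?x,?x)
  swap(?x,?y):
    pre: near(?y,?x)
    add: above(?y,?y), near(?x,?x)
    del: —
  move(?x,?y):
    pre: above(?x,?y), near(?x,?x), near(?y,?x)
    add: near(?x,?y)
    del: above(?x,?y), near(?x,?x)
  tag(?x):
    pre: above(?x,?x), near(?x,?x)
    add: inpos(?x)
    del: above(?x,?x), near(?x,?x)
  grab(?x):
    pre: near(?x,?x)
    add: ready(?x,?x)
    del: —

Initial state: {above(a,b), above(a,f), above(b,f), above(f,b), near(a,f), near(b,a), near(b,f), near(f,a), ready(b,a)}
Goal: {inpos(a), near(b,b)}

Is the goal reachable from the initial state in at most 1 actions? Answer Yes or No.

No

1. swap(a,b)  →  {above(a,b), above(a,f), above(b,b), above(b,f), above(f,b), near(a,a), near(a,f), near(b,a), near(b,f), near(f,a), ready(b,a)}
2. drop(b)  →  {above(a,b), above(a,f), above(b,f), above(f,b), inpos(b), near(a,a), near(a,f), near(b,a), near(b,b), near(b,f), near(f,a), ready(b,a)}
3. swap(a,a)  →  {above(a,a), above(a,b), above(a,f), above(b,f), above(f,b), inpos(b), near(a,a), near(a,f), near(b,a), near(b,b), near(b,f), near(f,a), ready(b,a)}
4. drop(a)  →  {above(a,b), above(a,f), above(b,f), above(f,b), inpos(a), inpos(b), near(a,a), near(a,f), near(b,a), near(b,b), near(b,f), near(f,a), ready(b,a)}
optimal plan length = 4; 4 > 1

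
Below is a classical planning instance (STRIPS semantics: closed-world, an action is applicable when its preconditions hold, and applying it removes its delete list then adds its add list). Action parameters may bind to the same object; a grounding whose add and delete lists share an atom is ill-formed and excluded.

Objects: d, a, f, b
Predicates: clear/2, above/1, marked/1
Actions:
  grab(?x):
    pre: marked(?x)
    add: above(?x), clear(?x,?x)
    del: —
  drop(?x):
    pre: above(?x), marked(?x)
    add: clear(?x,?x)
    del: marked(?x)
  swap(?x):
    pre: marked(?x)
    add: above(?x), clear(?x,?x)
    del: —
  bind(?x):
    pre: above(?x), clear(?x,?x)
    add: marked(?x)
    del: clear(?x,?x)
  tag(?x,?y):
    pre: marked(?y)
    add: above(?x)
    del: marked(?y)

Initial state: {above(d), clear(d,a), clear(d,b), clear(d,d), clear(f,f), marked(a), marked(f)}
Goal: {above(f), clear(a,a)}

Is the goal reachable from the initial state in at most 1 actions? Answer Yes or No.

No

1. grab(a)  →  {above(a), above(d), clear(a,a), clear(d,a), clear(d,b), clear(d,d), clear(f,f), marked(a), marked(f)}
2. grab(f)  →  {above(a), above(d), above(f), clear(a,a), clear(d,a), clear(d,b), clear(d,d), clear(f,f), marked(a), marked(f)}
optimal plan length = 2; 2 > 1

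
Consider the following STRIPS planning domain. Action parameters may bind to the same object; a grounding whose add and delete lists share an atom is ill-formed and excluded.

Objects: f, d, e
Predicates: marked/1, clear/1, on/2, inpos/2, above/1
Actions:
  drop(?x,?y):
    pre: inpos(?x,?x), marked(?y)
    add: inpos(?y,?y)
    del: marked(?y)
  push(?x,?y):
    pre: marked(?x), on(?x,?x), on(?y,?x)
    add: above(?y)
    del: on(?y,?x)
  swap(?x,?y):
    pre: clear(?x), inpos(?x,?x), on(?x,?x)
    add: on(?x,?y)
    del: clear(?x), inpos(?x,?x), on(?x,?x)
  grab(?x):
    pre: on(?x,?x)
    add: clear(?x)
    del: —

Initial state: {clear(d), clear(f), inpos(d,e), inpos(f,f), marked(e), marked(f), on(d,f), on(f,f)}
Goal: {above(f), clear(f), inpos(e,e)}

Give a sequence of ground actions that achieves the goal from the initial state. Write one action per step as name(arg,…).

1. drop(f,e)  →  {clear(d), clear(f), inpos(d,e), inpos(e,e), inpos(f,f), marked(f), on(d,f), on(f,f)}
2. push(f,f)  →  {above(f), clear(d), clear(f), inpos(d,e), inpos(e,e), inpos(f,f), marked(f), on(d,f)}

drop(f,e); push(f,f)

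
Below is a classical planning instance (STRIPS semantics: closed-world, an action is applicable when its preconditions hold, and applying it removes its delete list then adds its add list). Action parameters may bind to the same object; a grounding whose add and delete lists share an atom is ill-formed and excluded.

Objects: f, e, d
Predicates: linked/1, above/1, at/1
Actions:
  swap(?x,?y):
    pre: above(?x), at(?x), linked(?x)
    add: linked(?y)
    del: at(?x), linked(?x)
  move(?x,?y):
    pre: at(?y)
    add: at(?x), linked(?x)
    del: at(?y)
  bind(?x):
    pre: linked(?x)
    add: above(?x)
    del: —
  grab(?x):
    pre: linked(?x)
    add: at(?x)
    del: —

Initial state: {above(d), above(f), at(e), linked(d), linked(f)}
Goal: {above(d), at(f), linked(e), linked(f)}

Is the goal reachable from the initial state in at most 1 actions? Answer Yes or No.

1. move(f,e)  →  {above(d), above(f), at(f), linked(d), linked(f)}
2. move(e,f)  →  {above(d), above(f), at(e), linked(d), linked(e), linked(f)}
3. move(f,e)  →  {above(d), above(f), at(f), linked(d), linked(e), linked(f)}
optimal plan length = 3; 3 > 1

No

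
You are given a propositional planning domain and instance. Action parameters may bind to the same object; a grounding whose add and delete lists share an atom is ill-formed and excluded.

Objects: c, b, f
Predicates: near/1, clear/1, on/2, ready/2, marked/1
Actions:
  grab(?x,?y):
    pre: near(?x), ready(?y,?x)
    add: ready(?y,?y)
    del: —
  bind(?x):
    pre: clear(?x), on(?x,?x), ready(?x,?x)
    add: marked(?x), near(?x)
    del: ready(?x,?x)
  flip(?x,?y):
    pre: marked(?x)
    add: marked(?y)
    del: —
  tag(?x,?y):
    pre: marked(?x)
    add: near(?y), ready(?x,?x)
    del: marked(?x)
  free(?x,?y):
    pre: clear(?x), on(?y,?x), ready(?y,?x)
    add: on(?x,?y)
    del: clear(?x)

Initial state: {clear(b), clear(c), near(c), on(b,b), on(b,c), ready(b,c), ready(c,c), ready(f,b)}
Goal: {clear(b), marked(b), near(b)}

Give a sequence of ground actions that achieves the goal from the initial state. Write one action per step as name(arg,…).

grab(c,b); bind(b)

1. grab(c,b)  →  {clear(b), clear(c), near(c), on(b,b), on(b,c), ready(b,b), ready(b,c), ready(c,c), ready(f,b)}
2. bind(b)  →  {clear(b), clear(c), marked(b), near(b), near(c), on(b,b), on(b,c), ready(b,c), ready(c,c), ready(f,b)}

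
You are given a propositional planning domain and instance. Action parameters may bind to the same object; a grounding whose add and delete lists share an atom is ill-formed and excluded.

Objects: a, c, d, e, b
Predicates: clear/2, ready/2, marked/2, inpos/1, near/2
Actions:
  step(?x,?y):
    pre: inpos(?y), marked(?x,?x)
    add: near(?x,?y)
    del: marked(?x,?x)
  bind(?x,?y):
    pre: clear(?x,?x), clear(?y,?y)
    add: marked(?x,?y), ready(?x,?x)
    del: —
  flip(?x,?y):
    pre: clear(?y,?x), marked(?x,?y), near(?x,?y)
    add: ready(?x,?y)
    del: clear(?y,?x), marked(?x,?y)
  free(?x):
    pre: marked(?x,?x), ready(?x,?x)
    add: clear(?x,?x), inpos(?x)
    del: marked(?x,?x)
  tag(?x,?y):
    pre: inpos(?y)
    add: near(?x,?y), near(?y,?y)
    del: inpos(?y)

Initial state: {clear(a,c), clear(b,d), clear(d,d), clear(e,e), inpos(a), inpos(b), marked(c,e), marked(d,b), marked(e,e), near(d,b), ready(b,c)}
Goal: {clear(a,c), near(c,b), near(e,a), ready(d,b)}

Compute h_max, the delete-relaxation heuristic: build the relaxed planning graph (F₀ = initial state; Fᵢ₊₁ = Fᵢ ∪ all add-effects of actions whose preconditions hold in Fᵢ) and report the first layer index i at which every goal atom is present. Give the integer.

1

F0 = init (11 atoms)
F1 = F0 ∪ {marked(d,d), marked(d,e), marked(e,d), near(a,a), near(a,b), near(b,a), near(b,b), near(c,a), near(c,b), near(d,a), near(e,a), near(e,b), ready(d,b), ready(d,d), ready(e,e)}  (26 atoms)
goal ⊆ F1  ⇒  h_max = 1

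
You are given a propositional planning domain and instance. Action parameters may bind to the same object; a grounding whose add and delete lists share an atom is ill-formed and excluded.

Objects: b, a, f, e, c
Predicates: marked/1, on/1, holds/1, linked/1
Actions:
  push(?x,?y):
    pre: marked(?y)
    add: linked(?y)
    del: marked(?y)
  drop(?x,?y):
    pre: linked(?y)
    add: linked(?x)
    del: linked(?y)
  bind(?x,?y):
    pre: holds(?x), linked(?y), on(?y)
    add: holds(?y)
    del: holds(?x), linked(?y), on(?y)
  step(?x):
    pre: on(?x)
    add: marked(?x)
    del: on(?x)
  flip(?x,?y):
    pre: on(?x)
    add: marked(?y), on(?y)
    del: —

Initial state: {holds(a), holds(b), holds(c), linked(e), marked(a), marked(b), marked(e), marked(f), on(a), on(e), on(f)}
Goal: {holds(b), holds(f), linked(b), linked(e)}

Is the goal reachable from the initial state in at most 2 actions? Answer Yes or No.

1. push(b,b)  →  {holds(a), holds(b), holds(c), linked(b), linked(e), marked(a), marked(e), marked(f), on(a), on(e), on(f)}
2. push(b,f)  →  {holds(a), holds(b), holds(c), linked(b), linked(e), linked(f), marked(a), marked(e), on(a), on(e), on(f)}
3. bind(a,f)  →  {holds(b), holds(c), holds(f), linked(b), linked(e), marked(a), marked(e), on(a), on(e)}
optimal plan length = 3; 3 > 2

No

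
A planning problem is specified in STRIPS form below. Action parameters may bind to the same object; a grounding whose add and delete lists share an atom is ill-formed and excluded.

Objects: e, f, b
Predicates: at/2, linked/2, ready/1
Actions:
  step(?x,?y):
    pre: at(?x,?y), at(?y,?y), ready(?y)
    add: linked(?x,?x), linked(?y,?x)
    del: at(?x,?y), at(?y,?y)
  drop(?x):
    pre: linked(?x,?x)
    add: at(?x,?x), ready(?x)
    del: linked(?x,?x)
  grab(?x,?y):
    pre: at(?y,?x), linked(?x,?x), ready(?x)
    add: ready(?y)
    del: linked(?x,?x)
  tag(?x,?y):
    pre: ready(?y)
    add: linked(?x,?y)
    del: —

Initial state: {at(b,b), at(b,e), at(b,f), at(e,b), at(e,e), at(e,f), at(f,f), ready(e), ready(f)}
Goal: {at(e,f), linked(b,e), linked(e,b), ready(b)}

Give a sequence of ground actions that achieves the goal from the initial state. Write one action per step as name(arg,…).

1. step(b,e)  →  {at(b,b), at(b,f), at(e,b), at(e,f), at(f,f), linked(b,b), linked(e,b), ready(e), ready(f)}
2. drop(b)  →  {at(b,b), at(b,f), at(e,b), at(e,f), at(f,f), linked(e,b), ready(b), ready(e), ready(f)}
3. step(e,b)  →  {at(b,f), at(e,f), at(f,f), linked(b,e), linked(e,b), linked(e,e), ready(b), ready(e), ready(f)}

step(b,e); drop(b); step(e,b)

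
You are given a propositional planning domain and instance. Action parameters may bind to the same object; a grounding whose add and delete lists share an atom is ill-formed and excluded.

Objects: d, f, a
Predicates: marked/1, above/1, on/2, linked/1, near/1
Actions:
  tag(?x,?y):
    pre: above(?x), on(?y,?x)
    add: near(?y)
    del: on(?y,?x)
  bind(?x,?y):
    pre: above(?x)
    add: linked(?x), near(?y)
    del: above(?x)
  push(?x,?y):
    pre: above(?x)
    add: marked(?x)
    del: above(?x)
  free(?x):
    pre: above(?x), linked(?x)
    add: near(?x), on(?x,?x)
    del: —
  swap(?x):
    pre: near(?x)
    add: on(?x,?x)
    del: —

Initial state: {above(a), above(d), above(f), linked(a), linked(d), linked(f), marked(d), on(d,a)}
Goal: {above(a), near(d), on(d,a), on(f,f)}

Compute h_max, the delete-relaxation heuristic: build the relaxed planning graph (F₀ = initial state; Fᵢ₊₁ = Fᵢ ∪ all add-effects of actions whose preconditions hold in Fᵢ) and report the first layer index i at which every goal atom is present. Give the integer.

1

F0 = init (8 atoms)
F1 = F0 ∪ {marked(a), marked(f), near(a), near(d), near(f), on(a,a), on(d,d), on(f,f)}  (16 atoms)
goal ⊆ F1  ⇒  h_max = 1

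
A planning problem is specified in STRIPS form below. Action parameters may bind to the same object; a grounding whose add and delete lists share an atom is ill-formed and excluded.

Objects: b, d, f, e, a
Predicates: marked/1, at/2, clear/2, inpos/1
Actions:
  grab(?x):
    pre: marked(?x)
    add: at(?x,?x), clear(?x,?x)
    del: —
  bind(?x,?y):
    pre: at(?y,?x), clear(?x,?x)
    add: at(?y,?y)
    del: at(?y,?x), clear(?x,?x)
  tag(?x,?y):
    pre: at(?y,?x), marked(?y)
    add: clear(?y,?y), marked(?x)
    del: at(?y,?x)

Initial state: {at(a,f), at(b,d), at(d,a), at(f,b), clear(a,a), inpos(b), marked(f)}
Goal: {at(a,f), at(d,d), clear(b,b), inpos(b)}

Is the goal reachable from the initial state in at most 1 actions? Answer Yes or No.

No

1. bind(a,d)  →  {at(a,f), at(b,d), at(d,d), at(f,b), inpos(b), marked(f)}
2. tag(b,f)  →  {at(a,f), at(b,d), at(d,d), clear(f,f), inpos(b), marked(b), marked(f)}
3. grab(b)  →  {at(a,f), at(b,b), at(b,d), at(d,d), clear(b,b), clear(f,f), inpos(b), marked(b), marked(f)}
optimal plan length = 3; 3 > 1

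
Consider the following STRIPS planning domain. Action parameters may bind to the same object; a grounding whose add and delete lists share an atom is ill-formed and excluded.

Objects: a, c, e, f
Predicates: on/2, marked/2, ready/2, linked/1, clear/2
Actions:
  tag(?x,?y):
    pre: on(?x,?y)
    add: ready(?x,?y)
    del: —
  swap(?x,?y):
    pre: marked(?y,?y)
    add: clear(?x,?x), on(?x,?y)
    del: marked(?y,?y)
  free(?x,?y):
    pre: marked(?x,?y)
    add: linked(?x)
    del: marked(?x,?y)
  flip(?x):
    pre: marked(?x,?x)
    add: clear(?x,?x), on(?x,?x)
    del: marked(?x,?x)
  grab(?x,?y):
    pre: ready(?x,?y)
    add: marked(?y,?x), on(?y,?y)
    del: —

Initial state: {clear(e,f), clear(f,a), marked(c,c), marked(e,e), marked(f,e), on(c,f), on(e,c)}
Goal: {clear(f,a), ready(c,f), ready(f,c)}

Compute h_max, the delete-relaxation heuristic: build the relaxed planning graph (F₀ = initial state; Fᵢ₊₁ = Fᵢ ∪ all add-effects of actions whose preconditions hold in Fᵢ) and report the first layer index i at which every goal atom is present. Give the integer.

F0 = init (7 atoms)
F1 = F0 ∪ {clear(a,a), clear(c,c), clear(e,e), clear(f,f), linked(c), linked(e), linked(f), on(a,c), on(a,e), on(c,c), on(c,e), on(e,e), on(f,c), on(f,e), ready(c,f), ready(e,c)}  (23 atoms)
F2 = F1 ∪ {marked(c,e), marked(f,c), on(f,f), ready(a,c), ready(a,e), ready(c,c), ready(c,e), ready(e,e), ready(f,c), ready(f,e)}  (33 atoms)
goal ⊆ F2  ⇒  h_max = 2

2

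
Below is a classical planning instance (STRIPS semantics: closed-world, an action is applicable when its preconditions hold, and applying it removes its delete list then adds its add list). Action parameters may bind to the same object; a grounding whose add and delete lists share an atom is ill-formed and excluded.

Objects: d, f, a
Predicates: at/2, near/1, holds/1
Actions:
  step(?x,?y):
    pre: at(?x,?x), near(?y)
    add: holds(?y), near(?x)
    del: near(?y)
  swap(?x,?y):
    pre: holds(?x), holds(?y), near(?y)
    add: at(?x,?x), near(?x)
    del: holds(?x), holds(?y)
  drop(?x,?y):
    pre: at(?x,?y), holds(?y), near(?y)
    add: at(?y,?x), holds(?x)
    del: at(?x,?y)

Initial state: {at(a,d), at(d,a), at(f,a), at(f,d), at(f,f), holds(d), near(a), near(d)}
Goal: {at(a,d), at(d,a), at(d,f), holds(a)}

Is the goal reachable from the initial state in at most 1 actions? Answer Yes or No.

1. step(f,a)  →  {at(a,d), at(d,a), at(f,a), at(f,d), at(f,f), holds(a), holds(d), near(d), near(f)}
2. drop(f,d)  →  {at(a,d), at(d,a), at(d,f), at(f,a), at(f,f), holds(a), holds(d), holds(f), near(d), near(f)}
optimal plan length = 2; 2 > 1

No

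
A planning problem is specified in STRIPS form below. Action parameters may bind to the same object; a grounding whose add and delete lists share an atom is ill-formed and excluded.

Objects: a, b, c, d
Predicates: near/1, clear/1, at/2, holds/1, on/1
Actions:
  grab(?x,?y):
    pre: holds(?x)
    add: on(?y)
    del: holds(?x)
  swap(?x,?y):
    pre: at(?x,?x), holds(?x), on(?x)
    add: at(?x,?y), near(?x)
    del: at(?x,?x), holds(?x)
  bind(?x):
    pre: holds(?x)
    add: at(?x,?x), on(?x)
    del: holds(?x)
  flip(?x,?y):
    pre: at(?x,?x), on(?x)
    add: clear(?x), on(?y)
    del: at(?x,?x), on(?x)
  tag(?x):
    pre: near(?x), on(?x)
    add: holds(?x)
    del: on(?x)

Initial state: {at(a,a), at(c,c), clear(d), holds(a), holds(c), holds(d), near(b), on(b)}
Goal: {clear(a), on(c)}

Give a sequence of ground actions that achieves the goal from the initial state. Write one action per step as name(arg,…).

1. grab(a,a)  →  {at(a,a), at(c,c), clear(d), holds(c), holds(d), near(b), on(a), on(b)}
2. flip(a,c)  →  {at(c,c), clear(a), clear(d), holds(c), holds(d), near(b), on(b), on(c)}

grab(a,a); flip(a,c)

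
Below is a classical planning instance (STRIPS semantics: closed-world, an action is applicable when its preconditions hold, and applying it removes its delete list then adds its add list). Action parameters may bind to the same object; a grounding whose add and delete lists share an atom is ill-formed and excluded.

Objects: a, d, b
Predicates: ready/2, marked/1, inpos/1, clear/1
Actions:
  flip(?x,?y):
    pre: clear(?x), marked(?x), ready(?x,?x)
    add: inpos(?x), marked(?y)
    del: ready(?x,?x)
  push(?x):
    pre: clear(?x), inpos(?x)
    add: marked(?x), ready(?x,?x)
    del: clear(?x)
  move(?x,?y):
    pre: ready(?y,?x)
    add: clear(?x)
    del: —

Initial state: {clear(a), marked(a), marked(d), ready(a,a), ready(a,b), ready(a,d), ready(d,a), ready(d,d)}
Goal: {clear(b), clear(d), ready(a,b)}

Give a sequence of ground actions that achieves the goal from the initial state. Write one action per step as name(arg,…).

1. move(d,a)  →  {clear(a), clear(d), marked(a), marked(d), ready(a,a), ready(a,b), ready(a,d), ready(d,a), ready(d,d)}
2. move(b,a)  →  {clear(a), clear(b), clear(d), marked(a), marked(d), ready(a,a), ready(a,b), ready(a,d), ready(d,a), ready(d,d)}

move(d,a); move(b,a)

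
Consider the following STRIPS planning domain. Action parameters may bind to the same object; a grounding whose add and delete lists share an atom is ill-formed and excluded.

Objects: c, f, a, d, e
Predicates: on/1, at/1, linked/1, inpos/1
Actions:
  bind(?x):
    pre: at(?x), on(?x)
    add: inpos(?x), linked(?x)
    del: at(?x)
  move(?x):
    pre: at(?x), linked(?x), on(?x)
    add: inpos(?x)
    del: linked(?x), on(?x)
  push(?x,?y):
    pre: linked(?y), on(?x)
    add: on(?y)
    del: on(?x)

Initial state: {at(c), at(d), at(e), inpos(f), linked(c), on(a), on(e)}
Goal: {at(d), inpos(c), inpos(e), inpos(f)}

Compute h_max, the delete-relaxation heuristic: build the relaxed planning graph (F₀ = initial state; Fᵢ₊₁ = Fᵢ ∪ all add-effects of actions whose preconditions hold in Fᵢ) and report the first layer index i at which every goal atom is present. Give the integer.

2

F0 = init (7 atoms)
F1 = F0 ∪ {inpos(e), linked(e), on(c)}  (10 atoms)
F2 = F1 ∪ {inpos(c)}  (11 atoms)
goal ⊆ F2  ⇒  h_max = 2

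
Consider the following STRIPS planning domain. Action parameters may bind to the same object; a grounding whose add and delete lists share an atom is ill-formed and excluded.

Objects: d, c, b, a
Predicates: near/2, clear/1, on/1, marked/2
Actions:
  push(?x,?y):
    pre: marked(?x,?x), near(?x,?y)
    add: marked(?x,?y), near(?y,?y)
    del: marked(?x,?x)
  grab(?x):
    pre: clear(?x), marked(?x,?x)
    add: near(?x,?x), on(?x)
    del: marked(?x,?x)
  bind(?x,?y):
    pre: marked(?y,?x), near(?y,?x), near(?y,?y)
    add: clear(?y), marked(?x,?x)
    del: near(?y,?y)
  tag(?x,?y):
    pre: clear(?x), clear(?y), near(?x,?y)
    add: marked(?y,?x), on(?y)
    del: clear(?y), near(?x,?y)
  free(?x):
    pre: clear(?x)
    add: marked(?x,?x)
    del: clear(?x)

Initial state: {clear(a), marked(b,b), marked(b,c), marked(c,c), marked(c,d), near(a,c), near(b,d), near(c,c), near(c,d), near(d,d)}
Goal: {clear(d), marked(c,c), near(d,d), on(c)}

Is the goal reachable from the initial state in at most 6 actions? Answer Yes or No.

1. bind(d,c)  →  {clear(a), clear(c), marked(b,b), marked(b,c), marked(c,c), marked(c,d), marked(d,d), near(a,c), near(b,d), near(c,d), near(d,d)}
2. bind(d,d)  →  {clear(a), clear(c), clear(d), marked(b,b), marked(b,c), marked(c,c), marked(c,d), marked(d,d), near(a,c), near(b,d), near(c,d)}
3. push(b,d)  →  {clear(a), clear(c), clear(d), marked(b,c), marked(b,d), marked(c,c), marked(c,d), marked(d,d), near(a,c), near(b,d), near(c,d), near(d,d)}
4. tag(a,c)  →  {clear(a), clear(d), marked(b,c), marked(b,d), marked(c,a), marked(c,c), marked(c,d), marked(d,d), near(b,d), near(c,d), near(d,d), on(c)}
optimal plan length = 4; 4 ≤ 6

Yes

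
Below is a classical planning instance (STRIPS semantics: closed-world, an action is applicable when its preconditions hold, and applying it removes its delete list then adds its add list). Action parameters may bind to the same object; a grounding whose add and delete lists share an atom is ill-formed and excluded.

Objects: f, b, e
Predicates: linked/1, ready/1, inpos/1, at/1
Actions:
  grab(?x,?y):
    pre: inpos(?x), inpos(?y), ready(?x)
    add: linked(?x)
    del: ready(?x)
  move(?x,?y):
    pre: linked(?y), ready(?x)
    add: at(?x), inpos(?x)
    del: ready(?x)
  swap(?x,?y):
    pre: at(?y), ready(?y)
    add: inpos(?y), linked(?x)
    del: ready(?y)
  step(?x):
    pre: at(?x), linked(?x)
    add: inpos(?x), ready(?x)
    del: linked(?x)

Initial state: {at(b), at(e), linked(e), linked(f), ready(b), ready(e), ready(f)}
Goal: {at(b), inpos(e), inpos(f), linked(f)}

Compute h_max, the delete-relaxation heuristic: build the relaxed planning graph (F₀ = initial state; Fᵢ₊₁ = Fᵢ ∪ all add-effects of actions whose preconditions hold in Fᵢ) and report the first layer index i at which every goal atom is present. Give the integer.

F0 = init (7 atoms)
F1 = F0 ∪ {at(f), inpos(b), inpos(e), inpos(f), linked(b)}  (12 atoms)
goal ⊆ F1  ⇒  h_max = 1

1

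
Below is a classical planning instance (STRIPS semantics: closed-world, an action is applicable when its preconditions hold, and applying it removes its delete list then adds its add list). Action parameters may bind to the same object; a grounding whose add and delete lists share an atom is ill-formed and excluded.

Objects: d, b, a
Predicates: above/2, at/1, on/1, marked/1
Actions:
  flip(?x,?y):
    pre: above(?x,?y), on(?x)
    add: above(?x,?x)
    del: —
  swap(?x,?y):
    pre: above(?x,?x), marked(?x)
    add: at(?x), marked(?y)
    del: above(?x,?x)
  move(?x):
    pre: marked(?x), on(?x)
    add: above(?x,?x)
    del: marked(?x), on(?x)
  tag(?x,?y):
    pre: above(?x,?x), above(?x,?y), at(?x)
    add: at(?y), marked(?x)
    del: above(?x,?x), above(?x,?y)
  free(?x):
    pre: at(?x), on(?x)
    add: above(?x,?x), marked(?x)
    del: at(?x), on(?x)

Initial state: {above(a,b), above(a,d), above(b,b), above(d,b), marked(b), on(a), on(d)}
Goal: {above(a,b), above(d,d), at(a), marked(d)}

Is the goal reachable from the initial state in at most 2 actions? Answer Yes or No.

1. flip(d,b)  →  {above(a,b), above(a,d), above(b,b), above(d,b), above(d,d), marked(b), on(a), on(d)}
2. flip(a,d)  →  {above(a,a), above(a,b), above(a,d), above(b,b), above(d,b), above(d,d), marked(b), on(a), on(d)}
3. swap(b,a)  →  {above(a,a), above(a,b), above(a,d), above(d,b), above(d,d), at(b), marked(a), marked(b), on(a), on(d)}
4. swap(a,d)  →  {above(a,b), above(a,d), above(d,b), above(d,d), at(a), at(b), marked(a), marked(b), marked(d), on(a), on(d)}
optimal plan length = 4; 4 > 2

No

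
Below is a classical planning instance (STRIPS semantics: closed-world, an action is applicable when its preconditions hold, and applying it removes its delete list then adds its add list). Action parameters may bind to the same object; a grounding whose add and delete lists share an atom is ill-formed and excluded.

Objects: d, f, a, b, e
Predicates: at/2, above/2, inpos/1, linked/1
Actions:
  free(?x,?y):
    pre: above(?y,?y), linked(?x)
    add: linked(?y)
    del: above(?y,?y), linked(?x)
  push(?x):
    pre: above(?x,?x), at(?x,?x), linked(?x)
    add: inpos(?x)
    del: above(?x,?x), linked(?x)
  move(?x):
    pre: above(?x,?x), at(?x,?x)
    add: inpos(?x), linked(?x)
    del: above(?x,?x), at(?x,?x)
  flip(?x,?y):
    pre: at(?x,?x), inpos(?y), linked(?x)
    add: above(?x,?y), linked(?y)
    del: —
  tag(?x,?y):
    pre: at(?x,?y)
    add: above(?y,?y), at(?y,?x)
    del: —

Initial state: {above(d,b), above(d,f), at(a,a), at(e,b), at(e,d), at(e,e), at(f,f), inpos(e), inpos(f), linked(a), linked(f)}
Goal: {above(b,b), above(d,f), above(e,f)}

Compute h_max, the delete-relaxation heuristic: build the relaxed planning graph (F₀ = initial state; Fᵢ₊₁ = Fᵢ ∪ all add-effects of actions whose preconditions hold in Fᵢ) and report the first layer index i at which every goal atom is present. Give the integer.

F0 = init (11 atoms)
F1 = F0 ∪ {above(a,a), above(a,e), above(a,f), above(b,b), above(d,d), above(e,e), above(f,e), above(f,f), at(b,e), at(d,e), linked(e)}  (22 atoms)
F2 = F1 ∪ {above(e,f), inpos(a), linked(b), linked(d)}  (26 atoms)
goal ⊆ F2  ⇒  h_max = 2

2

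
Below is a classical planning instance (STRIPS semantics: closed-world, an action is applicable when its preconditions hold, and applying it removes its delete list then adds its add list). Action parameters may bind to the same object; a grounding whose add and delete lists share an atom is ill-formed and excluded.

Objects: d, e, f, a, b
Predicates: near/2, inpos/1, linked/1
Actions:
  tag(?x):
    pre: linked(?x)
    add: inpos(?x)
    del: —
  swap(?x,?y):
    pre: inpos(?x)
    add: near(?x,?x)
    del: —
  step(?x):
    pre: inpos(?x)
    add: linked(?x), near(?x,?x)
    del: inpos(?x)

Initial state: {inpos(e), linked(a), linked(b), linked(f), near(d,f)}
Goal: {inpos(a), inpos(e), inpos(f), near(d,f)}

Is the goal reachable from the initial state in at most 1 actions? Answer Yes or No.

1. tag(f)  →  {inpos(e), inpos(f), linked(a), linked(b), linked(f), near(d,f)}
2. tag(a)  →  {inpos(a), inpos(e), inpos(f), linked(a), linked(b), linked(f), near(d,f)}
optimal plan length = 2; 2 > 1

No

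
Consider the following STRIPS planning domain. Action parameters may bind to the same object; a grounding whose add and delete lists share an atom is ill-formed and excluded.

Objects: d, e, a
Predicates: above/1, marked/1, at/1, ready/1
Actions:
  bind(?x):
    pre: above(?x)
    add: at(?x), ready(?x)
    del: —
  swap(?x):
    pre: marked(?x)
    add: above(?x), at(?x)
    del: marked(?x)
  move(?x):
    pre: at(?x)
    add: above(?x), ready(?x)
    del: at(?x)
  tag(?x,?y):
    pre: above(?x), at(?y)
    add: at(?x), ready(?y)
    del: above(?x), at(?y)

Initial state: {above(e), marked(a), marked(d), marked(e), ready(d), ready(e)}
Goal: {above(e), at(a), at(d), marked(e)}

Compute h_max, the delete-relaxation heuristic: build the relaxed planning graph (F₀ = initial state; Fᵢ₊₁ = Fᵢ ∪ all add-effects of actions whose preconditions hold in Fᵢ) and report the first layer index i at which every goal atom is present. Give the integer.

1

F0 = init (6 atoms)
F1 = F0 ∪ {above(a), above(d), at(a), at(d), at(e)}  (11 atoms)
goal ⊆ F1  ⇒  h_max = 1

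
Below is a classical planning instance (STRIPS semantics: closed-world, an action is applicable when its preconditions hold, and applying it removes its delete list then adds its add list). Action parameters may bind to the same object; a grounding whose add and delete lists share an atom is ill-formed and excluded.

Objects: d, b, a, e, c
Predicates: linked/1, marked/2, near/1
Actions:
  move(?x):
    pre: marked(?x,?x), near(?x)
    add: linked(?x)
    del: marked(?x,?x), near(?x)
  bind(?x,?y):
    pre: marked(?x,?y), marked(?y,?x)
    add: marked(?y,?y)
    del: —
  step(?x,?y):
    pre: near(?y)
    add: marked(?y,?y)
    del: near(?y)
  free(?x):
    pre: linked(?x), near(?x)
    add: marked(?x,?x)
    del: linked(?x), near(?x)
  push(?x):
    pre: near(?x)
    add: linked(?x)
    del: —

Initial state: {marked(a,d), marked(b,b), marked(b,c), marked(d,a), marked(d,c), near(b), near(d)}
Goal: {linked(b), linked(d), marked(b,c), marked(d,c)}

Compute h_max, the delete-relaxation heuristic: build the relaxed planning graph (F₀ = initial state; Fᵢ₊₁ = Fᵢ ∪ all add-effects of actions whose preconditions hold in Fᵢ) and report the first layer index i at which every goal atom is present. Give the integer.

F0 = init (7 atoms)
F1 = F0 ∪ {linked(b), linked(d), marked(a,a), marked(d,d)}  (11 atoms)
goal ⊆ F1  ⇒  h_max = 1

1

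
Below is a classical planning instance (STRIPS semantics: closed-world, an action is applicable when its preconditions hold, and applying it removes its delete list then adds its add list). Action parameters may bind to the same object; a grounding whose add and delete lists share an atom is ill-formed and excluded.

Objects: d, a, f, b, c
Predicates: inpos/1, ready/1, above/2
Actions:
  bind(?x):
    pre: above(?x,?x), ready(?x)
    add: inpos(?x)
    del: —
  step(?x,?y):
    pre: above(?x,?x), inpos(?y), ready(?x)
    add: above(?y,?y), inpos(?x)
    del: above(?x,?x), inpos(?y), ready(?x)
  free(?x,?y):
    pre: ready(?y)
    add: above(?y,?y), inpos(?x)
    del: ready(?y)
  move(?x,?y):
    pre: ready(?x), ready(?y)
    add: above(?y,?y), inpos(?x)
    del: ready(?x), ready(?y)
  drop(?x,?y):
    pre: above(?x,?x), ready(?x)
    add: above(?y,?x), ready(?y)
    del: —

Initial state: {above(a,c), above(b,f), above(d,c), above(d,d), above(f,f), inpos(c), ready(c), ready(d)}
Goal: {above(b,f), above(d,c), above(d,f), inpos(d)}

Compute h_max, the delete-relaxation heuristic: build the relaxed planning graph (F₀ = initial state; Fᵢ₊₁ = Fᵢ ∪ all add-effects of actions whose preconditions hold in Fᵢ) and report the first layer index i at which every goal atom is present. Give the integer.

F0 = init (8 atoms)
F1 = F0 ∪ {above(a,d), above(b,d), above(c,c), above(c,d), above(f,d), inpos(a), inpos(b), inpos(d), inpos(f), ready(a), ready(b), ready(f)}  (20 atoms)
F2 = F1 ∪ {above(a,a), above(a,f), above(b,b), above(b,c), above(c,f), above(d,f), above(f,c)}  (27 atoms)
goal ⊆ F2  ⇒  h_max = 2

2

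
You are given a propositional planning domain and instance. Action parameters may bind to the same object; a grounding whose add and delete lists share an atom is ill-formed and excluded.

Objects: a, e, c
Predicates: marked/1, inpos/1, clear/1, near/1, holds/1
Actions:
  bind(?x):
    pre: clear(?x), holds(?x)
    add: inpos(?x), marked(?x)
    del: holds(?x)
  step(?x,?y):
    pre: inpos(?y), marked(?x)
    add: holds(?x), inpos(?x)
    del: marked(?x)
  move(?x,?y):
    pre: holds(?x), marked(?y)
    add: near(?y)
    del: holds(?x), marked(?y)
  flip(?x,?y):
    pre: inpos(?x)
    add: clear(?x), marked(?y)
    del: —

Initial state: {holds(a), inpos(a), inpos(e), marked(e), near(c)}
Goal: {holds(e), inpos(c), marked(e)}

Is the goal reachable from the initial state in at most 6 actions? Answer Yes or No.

Yes

1. step(e,a)  →  {holds(a), holds(e), inpos(a), inpos(e), near(c)}
2. flip(a,e)  →  {clear(a), holds(a), holds(e), inpos(a), inpos(e), marked(e), near(c)}
3. flip(a,c)  →  {clear(a), holds(a), holds(e), inpos(a), inpos(e), marked(c), marked(e), near(c)}
4. step(c,a)  →  {clear(a), holds(a), holds(c), holds(e), inpos(a), inpos(c), inpos(e), marked(e), near(c)}
optimal plan length = 4; 4 ≤ 6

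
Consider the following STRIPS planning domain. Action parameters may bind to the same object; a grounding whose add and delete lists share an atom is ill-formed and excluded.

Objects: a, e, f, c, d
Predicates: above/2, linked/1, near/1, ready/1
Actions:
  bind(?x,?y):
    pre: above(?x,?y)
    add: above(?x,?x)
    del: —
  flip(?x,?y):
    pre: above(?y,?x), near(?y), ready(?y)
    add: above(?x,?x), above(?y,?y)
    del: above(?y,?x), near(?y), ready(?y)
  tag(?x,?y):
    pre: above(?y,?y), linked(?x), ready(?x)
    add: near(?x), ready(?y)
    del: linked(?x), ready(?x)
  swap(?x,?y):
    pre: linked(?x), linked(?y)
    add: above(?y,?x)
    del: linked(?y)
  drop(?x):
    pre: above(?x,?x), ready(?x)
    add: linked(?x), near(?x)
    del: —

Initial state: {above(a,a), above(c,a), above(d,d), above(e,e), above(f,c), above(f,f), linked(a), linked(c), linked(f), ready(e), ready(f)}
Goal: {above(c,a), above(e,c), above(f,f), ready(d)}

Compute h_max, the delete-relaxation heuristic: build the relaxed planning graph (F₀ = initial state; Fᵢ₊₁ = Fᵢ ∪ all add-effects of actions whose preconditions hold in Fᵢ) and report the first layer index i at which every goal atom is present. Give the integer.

F0 = init (11 atoms)
F1 = F0 ∪ {above(a,c), above(a,f), above(c,c), above(c,f), above(f,a), linked(e), near(e), near(f), ready(a), ready(d)}  (21 atoms)
F2 = F1 ∪ {above(a,e), above(c,e), above(e,a), above(e,c), above(e,f), above(f,e), linked(d), near(a), near(d), ready(c)}  (31 atoms)
goal ⊆ F2  ⇒  h_max = 2

2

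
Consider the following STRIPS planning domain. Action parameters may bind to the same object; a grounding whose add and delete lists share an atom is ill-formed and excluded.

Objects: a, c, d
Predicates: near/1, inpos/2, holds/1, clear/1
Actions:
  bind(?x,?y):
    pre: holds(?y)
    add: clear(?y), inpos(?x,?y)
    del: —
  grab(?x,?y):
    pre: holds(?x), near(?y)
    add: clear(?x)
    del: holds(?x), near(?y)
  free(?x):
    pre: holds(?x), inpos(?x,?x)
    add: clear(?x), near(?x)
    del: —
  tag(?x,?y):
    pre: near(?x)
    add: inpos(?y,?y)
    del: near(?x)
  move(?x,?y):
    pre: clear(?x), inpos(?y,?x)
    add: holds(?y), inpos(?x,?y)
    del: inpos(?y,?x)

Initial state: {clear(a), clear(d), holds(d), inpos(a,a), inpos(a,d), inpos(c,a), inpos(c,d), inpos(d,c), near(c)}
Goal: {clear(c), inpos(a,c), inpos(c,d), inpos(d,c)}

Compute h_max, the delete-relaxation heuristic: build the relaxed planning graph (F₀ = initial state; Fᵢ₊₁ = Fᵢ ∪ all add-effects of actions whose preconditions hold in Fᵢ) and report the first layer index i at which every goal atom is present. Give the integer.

F0 = init (9 atoms)
F1 = F0 ∪ {holds(a), holds(c), inpos(a,c), inpos(c,c), inpos(d,a), inpos(d,d)}  (15 atoms)
F2 = F1 ∪ {clear(c), near(a), near(d)}  (18 atoms)
goal ⊆ F2  ⇒  h_max = 2

2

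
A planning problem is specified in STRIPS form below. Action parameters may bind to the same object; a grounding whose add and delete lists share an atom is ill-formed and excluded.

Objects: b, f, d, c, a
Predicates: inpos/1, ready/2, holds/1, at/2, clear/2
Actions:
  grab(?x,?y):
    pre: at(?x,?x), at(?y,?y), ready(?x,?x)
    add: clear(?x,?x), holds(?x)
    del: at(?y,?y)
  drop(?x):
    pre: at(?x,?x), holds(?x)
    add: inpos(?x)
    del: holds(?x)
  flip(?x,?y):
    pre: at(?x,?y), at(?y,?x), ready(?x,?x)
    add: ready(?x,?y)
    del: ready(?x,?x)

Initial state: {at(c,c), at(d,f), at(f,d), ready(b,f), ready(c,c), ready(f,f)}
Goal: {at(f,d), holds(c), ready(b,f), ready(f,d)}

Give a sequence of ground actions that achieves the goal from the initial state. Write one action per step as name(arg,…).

1. grab(c,c)  →  {at(d,f), at(f,d), clear(c,c), holds(c), ready(b,f), ready(c,c), ready(f,f)}
2. flip(f,d)  →  {at(d,f), at(f,d), clear(c,c), holds(c), ready(b,f), ready(c,c), ready(f,d)}

grab(c,c); flip(f,d)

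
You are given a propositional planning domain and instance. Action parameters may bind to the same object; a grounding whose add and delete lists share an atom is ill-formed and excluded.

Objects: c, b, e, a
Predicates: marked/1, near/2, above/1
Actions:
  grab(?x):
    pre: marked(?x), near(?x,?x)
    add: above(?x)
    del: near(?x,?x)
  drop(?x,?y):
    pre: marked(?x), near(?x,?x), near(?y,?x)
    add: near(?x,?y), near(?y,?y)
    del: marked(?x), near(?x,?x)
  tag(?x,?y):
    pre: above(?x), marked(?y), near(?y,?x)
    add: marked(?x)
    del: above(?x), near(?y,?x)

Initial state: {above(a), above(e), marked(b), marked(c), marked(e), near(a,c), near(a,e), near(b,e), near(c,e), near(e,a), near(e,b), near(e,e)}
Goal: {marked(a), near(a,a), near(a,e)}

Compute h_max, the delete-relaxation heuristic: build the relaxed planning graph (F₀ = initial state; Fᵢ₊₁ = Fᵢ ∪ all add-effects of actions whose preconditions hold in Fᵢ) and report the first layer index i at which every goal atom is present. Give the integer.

1

F0 = init (12 atoms)
F1 = F0 ∪ {marked(a), near(a,a), near(b,b), near(c,c), near(e,c)}  (17 atoms)
goal ⊆ F1  ⇒  h_max = 1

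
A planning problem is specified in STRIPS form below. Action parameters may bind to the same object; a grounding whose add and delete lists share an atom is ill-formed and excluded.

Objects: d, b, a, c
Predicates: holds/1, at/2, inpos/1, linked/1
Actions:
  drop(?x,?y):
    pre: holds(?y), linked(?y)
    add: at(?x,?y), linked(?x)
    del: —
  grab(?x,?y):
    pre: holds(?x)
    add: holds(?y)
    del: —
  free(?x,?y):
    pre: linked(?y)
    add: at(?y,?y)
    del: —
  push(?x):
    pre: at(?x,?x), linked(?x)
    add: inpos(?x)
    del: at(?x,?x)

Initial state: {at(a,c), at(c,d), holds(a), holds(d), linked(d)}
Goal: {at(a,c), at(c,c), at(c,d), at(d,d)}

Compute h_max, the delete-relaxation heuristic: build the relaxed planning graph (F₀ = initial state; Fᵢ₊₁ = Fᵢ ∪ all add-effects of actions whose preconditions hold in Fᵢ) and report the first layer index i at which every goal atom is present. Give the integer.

F0 = init (5 atoms)
F1 = F0 ∪ {at(a,d), at(b,d), at(d,d), holds(b), holds(c), linked(a), linked(b), linked(c)}  (13 atoms)
F2 = F1 ∪ {at(a,a), at(a,b), at(b,a), at(b,b), at(b,c), at(c,a), at(c,b), at(c,c), at(d,a), at(d,b), at(d,c), inpos(d)}  (25 atoms)
goal ⊆ F2  ⇒  h_max = 2

2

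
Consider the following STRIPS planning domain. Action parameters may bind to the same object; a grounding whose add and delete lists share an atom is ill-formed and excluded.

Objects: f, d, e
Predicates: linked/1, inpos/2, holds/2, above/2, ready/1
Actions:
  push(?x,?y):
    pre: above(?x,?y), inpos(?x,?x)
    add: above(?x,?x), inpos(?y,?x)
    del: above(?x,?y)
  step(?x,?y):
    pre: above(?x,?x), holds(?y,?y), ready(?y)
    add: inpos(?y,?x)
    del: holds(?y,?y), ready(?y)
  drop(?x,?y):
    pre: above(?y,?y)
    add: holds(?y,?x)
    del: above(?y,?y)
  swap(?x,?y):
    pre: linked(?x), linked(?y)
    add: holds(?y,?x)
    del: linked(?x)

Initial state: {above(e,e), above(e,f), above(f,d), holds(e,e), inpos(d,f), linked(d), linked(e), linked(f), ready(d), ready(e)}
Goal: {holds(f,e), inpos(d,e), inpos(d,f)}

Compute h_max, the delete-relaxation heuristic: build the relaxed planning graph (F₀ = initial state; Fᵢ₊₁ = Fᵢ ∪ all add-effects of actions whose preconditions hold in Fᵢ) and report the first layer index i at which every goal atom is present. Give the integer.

2

F0 = init (10 atoms)
F1 = F0 ∪ {holds(d,d), holds(d,e), holds(d,f), holds(e,d), holds(e,f), holds(f,d), holds(f,e), holds(f,f), inpos(e,e)}  (19 atoms)
F2 = F1 ∪ {inpos(d,e), inpos(f,e)}  (21 atoms)
goal ⊆ F2  ⇒  h_max = 2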